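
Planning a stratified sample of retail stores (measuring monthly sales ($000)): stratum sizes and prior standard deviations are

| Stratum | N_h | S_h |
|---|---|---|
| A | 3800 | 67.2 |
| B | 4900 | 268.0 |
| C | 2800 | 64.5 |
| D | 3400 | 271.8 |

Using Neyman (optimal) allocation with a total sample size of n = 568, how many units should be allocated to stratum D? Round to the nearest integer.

Neyman allocation: n_h = n · N_h S_h / Σ N_i S_i, with n = 568.
  stratum A: N_h·S_h = 3800·67.2 = 255360.00
  stratum B: N_h·S_h = 4900·268.0 = 1313200.00
  stratum C: N_h·S_h = 2800·64.5 = 180600.00
  stratum D: N_h·S_h = 3400·271.8 = 924120.00
Σ N_h S_h = 2673280.00
n for stratum D = 568·924120.00/2673280.00 = 196.351 → 196

196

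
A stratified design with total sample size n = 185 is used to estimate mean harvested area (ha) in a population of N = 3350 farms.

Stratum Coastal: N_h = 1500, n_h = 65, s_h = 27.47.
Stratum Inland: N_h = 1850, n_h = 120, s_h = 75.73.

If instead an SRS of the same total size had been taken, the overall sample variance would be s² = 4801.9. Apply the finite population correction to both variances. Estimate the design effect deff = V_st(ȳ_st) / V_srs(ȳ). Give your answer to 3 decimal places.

deff ≈ 0.647

V̂(ȳ_st) = Σ W_h² (1 − n_h/N_h) s_h²/n_h, with W_h = N_h/N and N = 3350:
  stratum Coastal: (1500/3350)²·(1 − 65/1500)·27.47²/65 = 2.22668
  stratum Inland: (1850/3350)²·(1 − 120/1850)·75.73²/120 = 13.6296
V_st = 15.8563
V_srs = (1 − 185/3350)·4801.9/185 = 24.5228
deff = V_st / V_srs = 15.8563/24.5228 = 0.6466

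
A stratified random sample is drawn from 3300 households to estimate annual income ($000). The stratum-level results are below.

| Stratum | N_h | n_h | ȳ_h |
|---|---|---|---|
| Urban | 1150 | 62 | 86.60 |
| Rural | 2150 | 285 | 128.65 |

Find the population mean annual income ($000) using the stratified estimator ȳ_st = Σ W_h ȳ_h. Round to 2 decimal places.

ȳ_st ≈ 114.00

N = Σ N_h = 3300. Stratum weights W_h = N_h/N.
ȳ_st = (1150·86.60 + 2150·128.65) / 3300 = 113.9962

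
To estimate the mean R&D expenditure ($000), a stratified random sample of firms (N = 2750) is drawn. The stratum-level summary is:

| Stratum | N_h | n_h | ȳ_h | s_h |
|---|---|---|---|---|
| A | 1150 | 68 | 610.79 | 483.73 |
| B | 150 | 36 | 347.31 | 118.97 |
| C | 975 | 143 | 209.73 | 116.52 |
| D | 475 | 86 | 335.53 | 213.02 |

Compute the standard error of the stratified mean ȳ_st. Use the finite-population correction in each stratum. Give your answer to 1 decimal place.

V̂(ȳ_st) = Σ W_h² (1 − n_h/N_h) s_h²/n_h, with W_h = N_h/N and N = 2750:
  stratum A: (1150/2750)²·(1 − 68/1150)·483.73²/68 = 566.183
  stratum B: (150/2750)²·(1 − 36/150)·118.97²/36 = 0.889003
  stratum C: (975/2750)²·(1 − 143/975)·116.52²/143 = 10.1842
  stratum D: (475/2750)²·(1 − 86/475)·213.02²/86 = 12.892
V̂(ȳ_st) = 590.148
SE(ȳ_st) = √590.148 = 24.293

SE(ȳ_st) ≈ 24.3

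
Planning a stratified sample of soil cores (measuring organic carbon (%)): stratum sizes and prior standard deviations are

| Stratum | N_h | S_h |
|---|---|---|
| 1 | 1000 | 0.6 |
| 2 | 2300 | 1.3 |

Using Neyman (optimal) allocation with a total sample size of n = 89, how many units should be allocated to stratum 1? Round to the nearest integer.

15

Neyman allocation: n_h = n · N_h S_h / Σ N_i S_i, with n = 89.
  stratum 1: N_h·S_h = 1000·0.6 = 600.00
  stratum 2: N_h·S_h = 2300·1.3 = 2990.00
Σ N_h S_h = 3590.00
n for stratum 1 = 89·600.00/3590.00 = 14.875 → 15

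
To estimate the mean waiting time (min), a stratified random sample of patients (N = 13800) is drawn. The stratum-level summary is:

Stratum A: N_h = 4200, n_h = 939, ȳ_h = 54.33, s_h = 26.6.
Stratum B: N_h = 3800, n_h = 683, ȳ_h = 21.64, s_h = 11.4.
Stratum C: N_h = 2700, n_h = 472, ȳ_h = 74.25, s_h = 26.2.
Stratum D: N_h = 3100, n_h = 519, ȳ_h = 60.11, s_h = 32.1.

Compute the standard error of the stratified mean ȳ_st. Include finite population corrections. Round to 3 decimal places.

V̂(ȳ_st) = Σ W_h² (1 − n_h/N_h) s_h²/n_h, with W_h = N_h/N and N = 13800:
  stratum A: (4200/13800)²·(1 − 939/4200)·26.6²/939 = 0.0541926
  stratum B: (3800/13800)²·(1 − 683/3800)·11.4²/683 = 0.0118345
  stratum C: (2700/13800)²·(1 − 472/2700)·26.2²/472 = 0.045939
  stratum D: (3100/13800)²·(1 − 519/3100)·32.1²/519 = 0.0834131
V̂(ȳ_st) = 0.195379
SE(ȳ_st) = √0.195379 = 0.442017

SE(ȳ_st) ≈ 0.442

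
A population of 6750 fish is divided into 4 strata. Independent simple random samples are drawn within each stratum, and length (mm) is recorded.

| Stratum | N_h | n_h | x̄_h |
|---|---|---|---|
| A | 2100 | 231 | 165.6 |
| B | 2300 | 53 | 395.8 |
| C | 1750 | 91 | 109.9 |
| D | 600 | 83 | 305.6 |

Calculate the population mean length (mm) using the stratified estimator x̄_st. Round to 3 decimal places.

x̄_st ≈ 242.042

N = Σ N_h = 6750. Stratum weights W_h = N_h/N.
x̄_st = (2100·165.6 + 2300·395.8 + 1750·109.9 + 600·305.6) / 6750 = 242.04222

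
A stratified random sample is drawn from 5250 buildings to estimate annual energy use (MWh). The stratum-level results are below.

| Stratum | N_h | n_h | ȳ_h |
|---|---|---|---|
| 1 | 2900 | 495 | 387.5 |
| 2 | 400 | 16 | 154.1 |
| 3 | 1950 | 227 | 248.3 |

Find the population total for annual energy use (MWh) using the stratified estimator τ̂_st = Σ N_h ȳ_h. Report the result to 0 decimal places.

τ̂_st = Σ N_h ȳ_h = 2900·387.5 + 400·154.1 + 1950·248.3 = 1669575

τ̂_st ≈ 1669575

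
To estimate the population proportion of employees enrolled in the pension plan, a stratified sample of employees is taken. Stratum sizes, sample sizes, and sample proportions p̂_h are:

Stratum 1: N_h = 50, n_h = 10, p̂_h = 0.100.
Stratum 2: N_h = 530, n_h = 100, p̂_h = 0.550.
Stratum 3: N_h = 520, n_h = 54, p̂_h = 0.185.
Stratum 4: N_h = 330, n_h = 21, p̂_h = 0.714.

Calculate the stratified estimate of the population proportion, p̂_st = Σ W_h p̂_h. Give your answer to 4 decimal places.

N = 1430; stratum weights W_h = N_h/N.
p̂_st = Σ W_h p̂_h = (50·0.100 + 530·0.550 + 520·0.185 + 330·0.714)/1430 = 0.43938

p̂_st ≈ 0.4394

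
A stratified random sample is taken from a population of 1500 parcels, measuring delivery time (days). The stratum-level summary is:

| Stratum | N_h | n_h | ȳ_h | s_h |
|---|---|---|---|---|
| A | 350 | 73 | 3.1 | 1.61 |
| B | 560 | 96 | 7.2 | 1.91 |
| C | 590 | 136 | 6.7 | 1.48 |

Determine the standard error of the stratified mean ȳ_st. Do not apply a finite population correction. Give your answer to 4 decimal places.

V̂(ȳ_st) = Σ W_h² s_h²/n_h, with W_h = N_h/N and N = 1500:
  stratum A: (350/1500)²·1.61²/73 = 0.00193323
  stratum B: (560/1500)²·1.91²/96 = 0.0052965
  stratum C: (590/1500)²·1.48²/136 = 0.00249176
V̂(ȳ_st) = 0.00972148
SE(ȳ_st) = √0.00972148 = 0.0985976

SE(ȳ_st) ≈ 0.0986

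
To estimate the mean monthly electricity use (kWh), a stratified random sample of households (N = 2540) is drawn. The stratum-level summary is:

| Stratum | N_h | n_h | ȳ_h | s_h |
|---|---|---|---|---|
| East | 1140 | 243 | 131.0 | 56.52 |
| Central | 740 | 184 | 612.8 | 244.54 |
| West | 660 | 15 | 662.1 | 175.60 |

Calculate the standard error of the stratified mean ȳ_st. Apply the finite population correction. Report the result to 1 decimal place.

SE(ȳ_st) ≈ 12.6

V̂(ȳ_st) = Σ W_h² (1 − n_h/N_h) s_h²/n_h, with W_h = N_h/N and N = 2540:
  stratum East: (1140/2540)²·(1 − 243/1140)·56.52²/243 = 2.08366
  stratum Central: (740/2540)²·(1 − 184/740)·244.54²/184 = 20.7263
  stratum West: (660/2540)²·(1 − 15/660)·175.60²/15 = 135.642
V̂(ȳ_st) = 158.452
SE(ȳ_st) = √158.452 = 12.5878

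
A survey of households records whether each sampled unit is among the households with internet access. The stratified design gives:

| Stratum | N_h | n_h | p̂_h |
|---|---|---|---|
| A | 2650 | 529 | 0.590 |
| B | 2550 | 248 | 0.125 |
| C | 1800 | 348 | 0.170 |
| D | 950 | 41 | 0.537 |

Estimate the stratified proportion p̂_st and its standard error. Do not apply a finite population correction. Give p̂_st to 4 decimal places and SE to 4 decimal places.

N = 7950; stratum weights W_h = N_h/N.
p̂_st = Σ W_h p̂_h = (2650·0.590 + 2550·0.125 + 1800·0.170 + 950·0.537)/7950 = 0.33942
V̂(p̂_st) = Σ W_h² p̂_h(1−p̂_h)/(n_h−1):
  stratum A: (2650/7950)²·0.590·0.410/528 = 5.09049e-05
  stratum B: (2550/7950)²·0.125·0.875/247 = 4.55583e-05
  stratum C: (1800/7950)²·0.170·0.830/347 = 2.08453e-05
  stratum D: (950/7950)²·0.537·0.463/40 = 8.87581e-05
V̂(p̂_st) = 0.000206067; SE = √V̂ = 0.014355

p̂_st ≈ 0.3394, SE ≈ 0.0144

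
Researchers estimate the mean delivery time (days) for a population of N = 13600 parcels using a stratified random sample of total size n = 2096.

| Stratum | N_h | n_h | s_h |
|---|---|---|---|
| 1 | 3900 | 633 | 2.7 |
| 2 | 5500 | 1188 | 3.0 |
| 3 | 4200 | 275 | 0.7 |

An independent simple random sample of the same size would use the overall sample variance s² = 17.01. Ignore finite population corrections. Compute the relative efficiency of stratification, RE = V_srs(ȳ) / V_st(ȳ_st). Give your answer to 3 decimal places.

RE ≈ 3.445

V̂(ȳ_st) = Σ W_h² s_h²/n_h, with W_h = N_h/N and N = 13600:
  stratum 1: (3900/13600)²·2.7²/633 = 0.000947055
  stratum 2: (5500/13600)²·3.0²/1188 = 0.00123901
  stratum 3: (4200/13600)²·0.7²/275 = 0.000169936
V_st = 0.002356
V_srs = s²/n = 17.01/2096 = 0.00811546
Relative efficiency = V_srs / V_st = 0.00811546/0.002356 = 3.4446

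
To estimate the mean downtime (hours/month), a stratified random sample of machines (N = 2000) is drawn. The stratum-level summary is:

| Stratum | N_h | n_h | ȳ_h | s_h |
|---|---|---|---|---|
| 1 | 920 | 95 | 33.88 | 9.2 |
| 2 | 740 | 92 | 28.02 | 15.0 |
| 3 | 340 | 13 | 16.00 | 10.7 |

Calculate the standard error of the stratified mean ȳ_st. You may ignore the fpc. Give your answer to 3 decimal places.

V̂(ȳ_st) = Σ W_h² s_h²/n_h, with W_h = N_h/N and N = 2000:
  stratum 1: (920/2000)²·9.2²/95 = 0.188524
  stratum 2: (740/2000)²·15.0²/92 = 0.33481
  stratum 3: (340/2000)²·10.7²/13 = 0.25452
V̂(ȳ_st) = 0.777854
SE(ȳ_st) = √0.777854 = 0.88196

SE(ȳ_st) ≈ 0.882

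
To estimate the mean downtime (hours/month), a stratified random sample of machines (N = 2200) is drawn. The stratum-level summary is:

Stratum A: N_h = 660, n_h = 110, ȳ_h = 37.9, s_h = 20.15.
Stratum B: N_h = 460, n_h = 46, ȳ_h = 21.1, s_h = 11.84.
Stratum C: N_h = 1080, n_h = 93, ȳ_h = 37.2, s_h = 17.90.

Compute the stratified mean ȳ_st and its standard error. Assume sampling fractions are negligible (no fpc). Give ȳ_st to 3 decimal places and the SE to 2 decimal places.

ȳ_st = Σ W_h ȳ_h = (660·37.9 + 460·21.1 + 1080·37.2)/2200 = 34.04364
V̂(ȳ_st) = Σ W_h² s_h²/n_h, with W_h = N_h/N and N = 2200:
  stratum A: (660/2200)²·20.15²/110 = 0.3322
  stratum B: (460/2200)²·11.84²/46 = 0.133234
  stratum C: (1080/2200)²·17.90²/93 = 0.830281
V̂(ȳ_st) = 1.29572
SE(ȳ_st) = √1.29572 = 1.1383

ȳ_st ≈ 34.044, SE ≈ 1.14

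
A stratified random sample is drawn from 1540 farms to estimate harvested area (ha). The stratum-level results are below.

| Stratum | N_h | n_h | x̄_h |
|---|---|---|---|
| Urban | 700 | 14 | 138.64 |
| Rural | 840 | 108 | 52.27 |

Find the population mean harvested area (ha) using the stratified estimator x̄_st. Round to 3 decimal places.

N = Σ N_h = 1540. Stratum weights W_h = N_h/N.
x̄_st = (700·138.64 + 840·52.27) / 1540 = 91.52909

x̄_st ≈ 91.529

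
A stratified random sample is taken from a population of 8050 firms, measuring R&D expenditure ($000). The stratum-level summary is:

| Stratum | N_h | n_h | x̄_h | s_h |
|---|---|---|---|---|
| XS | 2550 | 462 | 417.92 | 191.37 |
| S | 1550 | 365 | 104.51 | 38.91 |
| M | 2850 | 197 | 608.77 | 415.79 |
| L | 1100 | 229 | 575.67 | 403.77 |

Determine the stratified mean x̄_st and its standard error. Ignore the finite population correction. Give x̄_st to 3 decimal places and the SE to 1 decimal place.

x̄_st = Σ W_h x̄_h = (2550·417.92 + 1550·104.51 + 2850·608.77 + 1100·575.67)/8050 = 446.69789
V̂(x̄_st) = Σ W_h² s_h²/n_h, with W_h = N_h/N and N = 8050:
  stratum XS: (2550/8050)²·191.37²/462 = 7.95416
  stratum S: (1550/8050)²·38.91²/365 = 0.15378
  stratum M: (2850/8050)²·415.79²/197 = 109.997
  stratum L: (1100/8050)²·403.77²/229 = 13.2931
V̂(x̄_st) = 131.398
SE(x̄_st) = √131.398 = 11.4629

x̄_st ≈ 446.698, SE ≈ 11.5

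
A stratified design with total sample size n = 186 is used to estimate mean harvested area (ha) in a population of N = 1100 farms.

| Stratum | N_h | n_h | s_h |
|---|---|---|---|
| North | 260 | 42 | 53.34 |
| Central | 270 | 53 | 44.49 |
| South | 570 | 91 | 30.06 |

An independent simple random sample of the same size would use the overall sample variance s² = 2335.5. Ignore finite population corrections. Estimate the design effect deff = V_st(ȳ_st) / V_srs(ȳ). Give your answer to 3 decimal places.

V̂(ȳ_st) = Σ W_h² s_h²/n_h, with W_h = N_h/N and N = 1100:
  stratum North: (260/1100)²·53.34²/42 = 3.78458
  stratum Central: (270/1100)²·44.49²/53 = 2.25004
  stratum South: (570/1100)²·30.06²/91 = 2.66625
V_st = 8.70088
V_srs = s²/n = 2335.5/186 = 12.5565
deff = V_st / V_srs = 8.70088/12.5565 = 0.6929

deff ≈ 0.693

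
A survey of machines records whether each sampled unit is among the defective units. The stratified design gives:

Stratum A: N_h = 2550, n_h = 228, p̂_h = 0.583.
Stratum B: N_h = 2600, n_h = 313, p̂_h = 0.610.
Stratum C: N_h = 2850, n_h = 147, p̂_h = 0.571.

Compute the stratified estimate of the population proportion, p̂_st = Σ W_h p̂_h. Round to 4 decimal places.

p̂_st ≈ 0.5875

N = 8000; stratum weights W_h = N_h/N.
p̂_st = Σ W_h p̂_h = (2550·0.583 + 2600·0.610 + 2850·0.571)/8000 = 0.58750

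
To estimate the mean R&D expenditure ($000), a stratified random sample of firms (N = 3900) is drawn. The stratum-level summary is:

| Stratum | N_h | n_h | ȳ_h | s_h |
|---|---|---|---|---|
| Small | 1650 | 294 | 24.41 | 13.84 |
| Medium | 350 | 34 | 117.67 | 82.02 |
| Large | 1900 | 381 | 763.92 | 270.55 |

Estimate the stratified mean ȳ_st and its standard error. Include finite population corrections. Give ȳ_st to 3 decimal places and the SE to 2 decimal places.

ȳ_st ≈ 393.054, SE ≈ 6.16

ȳ_st = Σ W_h ȳ_h = (1650·24.41 + 350·117.67 + 1900·763.92)/3900 = 393.05359
V̂(ȳ_st) = Σ W_h² (1 − n_h/N_h) s_h²/n_h, with W_h = N_h/N and N = 3900:
  stratum Small: (1650/3900)²·(1 − 294/1650)·13.84²/294 = 0.0958383
  stratum Medium: (350/3900)²·(1 − 34/350)·82.02²/34 = 1.43875
  stratum Large: (1900/3900)²·(1 − 381/1900)·270.55²/381 = 36.4546
V̂(ȳ_st) = 37.9892
SE(ȳ_st) = √37.9892 = 6.16354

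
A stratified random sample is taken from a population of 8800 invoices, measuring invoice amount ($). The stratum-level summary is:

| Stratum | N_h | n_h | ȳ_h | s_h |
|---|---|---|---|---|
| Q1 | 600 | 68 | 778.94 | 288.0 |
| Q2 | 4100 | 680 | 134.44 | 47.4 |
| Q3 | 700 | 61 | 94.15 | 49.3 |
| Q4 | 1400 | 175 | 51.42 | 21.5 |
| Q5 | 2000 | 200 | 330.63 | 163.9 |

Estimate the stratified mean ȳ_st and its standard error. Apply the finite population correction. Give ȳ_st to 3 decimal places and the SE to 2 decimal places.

ȳ_st = Σ W_h ȳ_h = (600·778.94 + 4100·134.44 + 700·94.15 + 1400·51.42 + 2000·330.63)/8800 = 206.55920
V̂(ȳ_st) = Σ W_h² (1 − n_h/N_h) s_h²/n_h, with W_h = N_h/N and N = 8800:
  stratum Q1: (600/8800)²·(1 − 68/600)·288.0²/68 = 5.02775
  stratum Q2: (4100/8800)²·(1 − 680/4100)·47.4²/680 = 0.598263
  stratum Q3: (700/8800)²·(1 − 61/700)·49.3²/61 = 0.230143
  stratum Q4: (1400/8800)²·(1 − 175/1400)·21.5²/175 = 0.0584975
  stratum Q5: (2000/8800)²·(1 − 200/2000)·163.9²/200 = 6.24403
V̂(ȳ_st) = 12.1587
SE(ȳ_st) = √12.1587 = 3.48693

ȳ_st ≈ 206.559, SE ≈ 3.49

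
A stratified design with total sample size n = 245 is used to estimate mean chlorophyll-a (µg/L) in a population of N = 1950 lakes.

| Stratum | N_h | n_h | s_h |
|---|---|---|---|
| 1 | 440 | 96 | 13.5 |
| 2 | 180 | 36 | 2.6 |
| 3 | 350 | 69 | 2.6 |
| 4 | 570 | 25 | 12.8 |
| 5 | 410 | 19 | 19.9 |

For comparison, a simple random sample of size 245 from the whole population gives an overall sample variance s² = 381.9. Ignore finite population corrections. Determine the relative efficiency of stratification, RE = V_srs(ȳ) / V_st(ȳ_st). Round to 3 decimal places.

RE ≈ 0.985

V̂(ȳ_st) = Σ W_h² s_h²/n_h, with W_h = N_h/N and N = 1950:
  stratum 1: (440/1950)²·13.5²/96 = 0.0966568
  stratum 2: (180/1950)²·2.6²/36 = 0.0016
  stratum 3: (350/1950)²·2.6²/69 = 0.0031562
  stratum 4: (570/1950)²·12.8²/25 = 0.559964
  stratum 5: (410/1950)²·19.9²/19 = 0.921406
V_st = 1.58278
V_srs = s²/n = 381.9/245 = 1.55878
Relative efficiency = V_srs / V_st = 1.55878/1.58278 = 0.9848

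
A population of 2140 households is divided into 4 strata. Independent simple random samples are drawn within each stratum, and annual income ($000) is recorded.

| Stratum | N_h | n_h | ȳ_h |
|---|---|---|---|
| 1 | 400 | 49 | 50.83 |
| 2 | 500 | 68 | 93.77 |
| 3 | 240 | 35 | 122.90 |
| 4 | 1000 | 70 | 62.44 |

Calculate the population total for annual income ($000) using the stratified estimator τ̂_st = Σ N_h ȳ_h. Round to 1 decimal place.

τ̂_st = Σ N_h ȳ_h = 400·50.83 + 500·93.77 + 240·122.90 + 1000·62.44 = 159153.0

τ̂_st ≈ 159153.0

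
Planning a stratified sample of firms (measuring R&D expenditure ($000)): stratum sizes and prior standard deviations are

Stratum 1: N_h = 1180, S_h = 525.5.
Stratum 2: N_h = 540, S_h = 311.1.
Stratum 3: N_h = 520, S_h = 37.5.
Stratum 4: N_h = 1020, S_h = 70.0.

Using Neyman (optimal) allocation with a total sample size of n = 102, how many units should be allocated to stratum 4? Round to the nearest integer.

8

Neyman allocation: n_h = n · N_h S_h / Σ N_i S_i, with n = 102.
  stratum 1: N_h·S_h = 1180·525.5 = 620090.00
  stratum 2: N_h·S_h = 540·311.1 = 167994.00
  stratum 3: N_h·S_h = 520·37.5 = 19500.00
  stratum 4: N_h·S_h = 1020·70.0 = 71400.00
Σ N_h S_h = 878984.00
n for stratum 4 = 102·71400.00/878984.00 = 8.285 → 8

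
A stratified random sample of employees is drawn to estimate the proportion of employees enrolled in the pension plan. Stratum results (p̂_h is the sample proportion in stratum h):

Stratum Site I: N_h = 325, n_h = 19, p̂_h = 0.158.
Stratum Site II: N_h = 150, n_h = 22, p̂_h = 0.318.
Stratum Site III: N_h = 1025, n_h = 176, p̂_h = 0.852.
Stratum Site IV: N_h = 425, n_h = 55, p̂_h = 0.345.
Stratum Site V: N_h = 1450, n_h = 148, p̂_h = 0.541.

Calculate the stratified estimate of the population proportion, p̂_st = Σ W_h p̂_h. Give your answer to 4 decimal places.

p̂_st ≈ 0.5640

N = 3375; stratum weights W_h = N_h/N.
p̂_st = Σ W_h p̂_h = (325·0.158 + 150·0.318 + 1025·0.852 + 425·0.345 + 1450·0.541)/3375 = 0.56398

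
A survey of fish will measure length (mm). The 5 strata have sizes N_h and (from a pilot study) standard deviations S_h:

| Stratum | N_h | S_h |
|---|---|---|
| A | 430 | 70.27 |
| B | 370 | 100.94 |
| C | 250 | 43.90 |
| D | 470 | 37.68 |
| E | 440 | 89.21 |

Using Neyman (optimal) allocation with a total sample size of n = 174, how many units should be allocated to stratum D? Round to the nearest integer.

23

Neyman allocation: n_h = n · N_h S_h / Σ N_i S_i, with n = 174.
  stratum A: N_h·S_h = 430·70.27 = 30216.10
  stratum B: N_h·S_h = 370·100.94 = 37347.80
  stratum C: N_h·S_h = 250·43.90 = 10975.00
  stratum D: N_h·S_h = 470·37.68 = 17709.60
  stratum E: N_h·S_h = 440·89.21 = 39252.40
Σ N_h S_h = 135500.90
n for stratum D = 174·17709.60/135500.90 = 22.741 → 23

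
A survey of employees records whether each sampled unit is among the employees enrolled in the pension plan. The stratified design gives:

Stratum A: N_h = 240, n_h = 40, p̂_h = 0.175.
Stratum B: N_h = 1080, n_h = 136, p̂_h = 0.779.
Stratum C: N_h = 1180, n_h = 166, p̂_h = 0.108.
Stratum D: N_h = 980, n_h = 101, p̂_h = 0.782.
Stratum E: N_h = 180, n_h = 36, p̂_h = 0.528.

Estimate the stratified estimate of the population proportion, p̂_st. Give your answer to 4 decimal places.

p̂_st ≈ 0.5115

N = 3660; stratum weights W_h = N_h/N.
p̂_st = Σ W_h p̂_h = (240·0.175 + 1080·0.779 + 1180·0.108 + 980·0.782 + 180·0.528)/3660 = 0.51152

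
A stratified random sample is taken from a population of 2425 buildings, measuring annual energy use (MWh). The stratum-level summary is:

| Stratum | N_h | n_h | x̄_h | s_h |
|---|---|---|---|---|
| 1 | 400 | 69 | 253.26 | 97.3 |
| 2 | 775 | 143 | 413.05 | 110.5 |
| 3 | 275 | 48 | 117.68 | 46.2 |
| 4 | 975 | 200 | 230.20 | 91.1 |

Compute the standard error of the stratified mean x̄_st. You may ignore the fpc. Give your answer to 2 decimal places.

V̂(x̄_st) = Σ W_h² s_h²/n_h, with W_h = N_h/N and N = 2425:
  stratum 1: (400/2425)²·97.3²/69 = 3.73313
  stratum 2: (775/2425)²·110.5²/143 = 8.72104
  stratum 3: (275/2425)²·46.2²/48 = 0.571853
  stratum 4: (975/2425)²·91.1²/200 = 6.70799
V̂(x̄_st) = 19.734
SE(x̄_st) = √19.734 = 4.4423

SE(x̄_st) ≈ 4.44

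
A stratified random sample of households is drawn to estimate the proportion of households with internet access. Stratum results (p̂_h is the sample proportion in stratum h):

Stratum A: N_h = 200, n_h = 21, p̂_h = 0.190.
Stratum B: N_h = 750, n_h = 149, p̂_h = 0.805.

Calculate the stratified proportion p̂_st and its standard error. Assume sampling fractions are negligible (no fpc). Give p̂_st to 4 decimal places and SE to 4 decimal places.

p̂_st ≈ 0.6755, SE ≈ 0.0317

N = 950; stratum weights W_h = N_h/N.
p̂_st = Σ W_h p̂_h = (200·0.190 + 750·0.805)/950 = 0.67553
V̂(p̂_st) = Σ W_h² p̂_h(1−p̂_h)/(n_h−1):
  stratum A: (200/950)²·0.190·0.810/20 = 0.000341053
  stratum B: (750/950)²·0.805·0.195/148 = 0.000661065
V̂(p̂_st) = 0.00100212; SE = √V̂ = 0.0316562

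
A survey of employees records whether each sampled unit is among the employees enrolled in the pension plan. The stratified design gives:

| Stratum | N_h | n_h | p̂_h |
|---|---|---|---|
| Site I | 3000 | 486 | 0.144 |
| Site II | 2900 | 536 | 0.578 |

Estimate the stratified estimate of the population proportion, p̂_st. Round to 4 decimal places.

N = 5900; stratum weights W_h = N_h/N.
p̂_st = Σ W_h p̂_h = (3000·0.144 + 2900·0.578)/5900 = 0.35732

p̂_st ≈ 0.3573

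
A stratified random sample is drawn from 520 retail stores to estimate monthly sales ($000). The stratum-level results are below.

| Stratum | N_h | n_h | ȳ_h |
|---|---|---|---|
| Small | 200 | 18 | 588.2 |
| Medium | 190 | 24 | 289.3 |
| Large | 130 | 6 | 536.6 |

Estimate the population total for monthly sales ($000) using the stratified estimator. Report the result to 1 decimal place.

τ̂_st = Σ N_h ȳ_h = 200·588.2 + 190·289.3 + 130·536.6 = 242365.0

τ̂_st ≈ 242365.0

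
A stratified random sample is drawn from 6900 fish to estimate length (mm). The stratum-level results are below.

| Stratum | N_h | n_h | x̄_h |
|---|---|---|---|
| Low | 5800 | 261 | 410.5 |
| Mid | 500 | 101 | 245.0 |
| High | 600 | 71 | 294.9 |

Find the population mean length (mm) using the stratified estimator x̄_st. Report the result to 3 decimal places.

x̄_st ≈ 388.455

N = Σ N_h = 6900. Stratum weights W_h = N_h/N.
x̄_st = (5800·410.5 + 500·245.0 + 600·294.9) / 6900 = 388.45507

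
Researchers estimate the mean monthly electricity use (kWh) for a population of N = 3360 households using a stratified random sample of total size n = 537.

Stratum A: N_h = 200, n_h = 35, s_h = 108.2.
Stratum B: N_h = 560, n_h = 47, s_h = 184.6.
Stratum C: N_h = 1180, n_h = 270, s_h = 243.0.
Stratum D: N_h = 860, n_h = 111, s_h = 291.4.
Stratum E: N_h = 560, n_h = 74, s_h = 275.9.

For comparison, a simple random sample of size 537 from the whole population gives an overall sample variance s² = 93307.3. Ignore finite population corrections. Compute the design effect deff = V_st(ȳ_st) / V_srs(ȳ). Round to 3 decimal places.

deff ≈ 0.731

V̂(ȳ_st) = Σ W_h² s_h²/n_h, with W_h = N_h/N and N = 3360:
  stratum A: (200/3360)²·108.2²/35 = 1.18514
  stratum B: (560/3360)²·184.6²/47 = 20.1402
  stratum C: (1180/3360)²·243.0²/270 = 26.9733
  stratum D: (860/3360)²·291.4²/111 = 50.1158
  stratum E: (560/3360)²·275.9²/74 = 28.5739
V_st = 126.988
V_srs = s²/n = 93307.3/537 = 173.757
deff = V_st / V_srs = 126.988/173.757 = 0.7308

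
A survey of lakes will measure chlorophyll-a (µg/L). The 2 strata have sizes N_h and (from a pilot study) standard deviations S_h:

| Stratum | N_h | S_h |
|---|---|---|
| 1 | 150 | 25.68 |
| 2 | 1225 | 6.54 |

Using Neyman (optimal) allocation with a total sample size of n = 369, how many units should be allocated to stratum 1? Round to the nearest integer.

120

Neyman allocation: n_h = n · N_h S_h / Σ N_i S_i, with n = 369.
  stratum 1: N_h·S_h = 150·25.68 = 3852.00
  stratum 2: N_h·S_h = 1225·6.54 = 8011.50
Σ N_h S_h = 11863.50
n for stratum 1 = 369·3852.00/11863.50 = 119.812 → 120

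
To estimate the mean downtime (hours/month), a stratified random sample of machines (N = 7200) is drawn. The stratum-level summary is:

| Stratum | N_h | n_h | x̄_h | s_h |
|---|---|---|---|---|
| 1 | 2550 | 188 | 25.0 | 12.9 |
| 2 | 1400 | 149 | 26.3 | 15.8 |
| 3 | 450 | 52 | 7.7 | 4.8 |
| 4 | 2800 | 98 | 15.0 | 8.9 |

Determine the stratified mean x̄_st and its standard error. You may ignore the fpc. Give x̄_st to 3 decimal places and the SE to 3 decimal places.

x̄_st ≈ 20.283, SE ≈ 0.546

x̄_st = Σ W_h x̄_h = (2550·25.0 + 1400·26.3 + 450·7.7 + 2800·15.0)/7200 = 20.28264
V̂(x̄_st) = Σ W_h² s_h²/n_h, with W_h = N_h/N and N = 7200:
  stratum 1: (2550/7200)²·12.9²/188 = 0.111029
  stratum 2: (1400/7200)²·15.8²/149 = 0.063346
  stratum 3: (450/7200)²·4.8²/52 = 0.00173077
  stratum 4: (2800/7200)²·8.9²/98 = 0.122238
V̂(x̄_st) = 0.298344
SE(x̄_st) = √0.298344 = 0.546208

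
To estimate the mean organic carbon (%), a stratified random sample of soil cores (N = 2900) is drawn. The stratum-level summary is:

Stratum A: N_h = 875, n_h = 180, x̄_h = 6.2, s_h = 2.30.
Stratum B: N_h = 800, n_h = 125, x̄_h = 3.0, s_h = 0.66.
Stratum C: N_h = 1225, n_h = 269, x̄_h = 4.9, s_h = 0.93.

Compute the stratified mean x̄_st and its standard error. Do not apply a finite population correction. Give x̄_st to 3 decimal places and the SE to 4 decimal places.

x̄_st ≈ 4.768, SE ≈ 0.0593

x̄_st = Σ W_h x̄_h = (875·6.2 + 800·3.0 + 1225·4.9)/2900 = 4.76810
V̂(x̄_st) = Σ W_h² s_h²/n_h, with W_h = N_h/N and N = 2900:
  stratum A: (875/2900)²·2.30²/180 = 0.00267549
  stratum B: (800/2900)²·0.66²/125 = 0.000265193
  stratum C: (1225/2900)²·0.93²/269 = 0.000573707
V̂(x̄_st) = 0.00351439
SE(x̄_st) = √0.00351439 = 0.0592823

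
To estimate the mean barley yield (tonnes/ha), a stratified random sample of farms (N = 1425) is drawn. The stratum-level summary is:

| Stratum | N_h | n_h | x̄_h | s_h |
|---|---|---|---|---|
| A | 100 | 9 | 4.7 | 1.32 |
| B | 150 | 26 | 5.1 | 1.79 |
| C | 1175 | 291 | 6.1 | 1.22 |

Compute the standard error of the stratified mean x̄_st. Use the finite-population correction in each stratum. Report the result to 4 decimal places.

SE(x̄_st) ≈ 0.0679

V̂(x̄_st) = Σ W_h² (1 − n_h/N_h) s_h²/n_h, with W_h = N_h/N and N = 1425:
  stratum A: (100/1425)²·(1 − 9/100)·1.32²/9 = 0.000867595
  stratum B: (150/1425)²·(1 − 26/150)·1.79²/26 = 0.0011288
  stratum C: (1175/1425)²·(1 − 291/1175)·1.22²/291 = 0.0026163
V̂(x̄_st) = 0.00461269
SE(x̄_st) = √0.00461269 = 0.0679168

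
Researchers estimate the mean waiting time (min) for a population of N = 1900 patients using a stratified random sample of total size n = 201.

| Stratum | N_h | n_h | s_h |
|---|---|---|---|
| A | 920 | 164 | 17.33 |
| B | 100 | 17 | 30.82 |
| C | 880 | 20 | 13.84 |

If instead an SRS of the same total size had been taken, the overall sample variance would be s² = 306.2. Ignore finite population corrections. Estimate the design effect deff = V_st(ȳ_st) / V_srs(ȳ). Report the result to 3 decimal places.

V̂(ȳ_st) = Σ W_h² s_h²/n_h, with W_h = N_h/N and N = 1900:
  stratum A: (920/1900)²·17.33²/164 = 0.42936
  stratum B: (100/1900)²·30.82²/17 = 0.154778
  stratum C: (880/1900)²·13.84²/20 = 2.05447
V_st = 2.63861
V_srs = s²/n = 306.2/201 = 1.52338
deff = V_st / V_srs = 2.63861/1.52338 = 1.7321

deff ≈ 1.732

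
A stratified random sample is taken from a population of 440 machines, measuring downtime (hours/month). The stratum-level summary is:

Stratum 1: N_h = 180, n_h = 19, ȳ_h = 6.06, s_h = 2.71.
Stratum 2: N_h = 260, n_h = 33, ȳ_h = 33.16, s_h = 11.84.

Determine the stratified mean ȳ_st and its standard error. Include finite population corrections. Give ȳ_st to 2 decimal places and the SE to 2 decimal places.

ȳ_st = Σ W_h ȳ_h = (180·6.06 + 260·33.16)/440 = 22.07364
V̂(ȳ_st) = Σ W_h² (1 − n_h/N_h) s_h²/n_h, with W_h = N_h/N and N = 440:
  stratum 1: (180/440)²·(1 − 19/180)·2.71²/19 = 0.0578599
  stratum 2: (260/440)²·(1 − 33/260)·11.84²/33 = 1.29504
V̂(ȳ_st) = 1.3529
SE(ȳ_st) = √1.3529 = 1.16314

ȳ_st ≈ 22.07, SE ≈ 1.16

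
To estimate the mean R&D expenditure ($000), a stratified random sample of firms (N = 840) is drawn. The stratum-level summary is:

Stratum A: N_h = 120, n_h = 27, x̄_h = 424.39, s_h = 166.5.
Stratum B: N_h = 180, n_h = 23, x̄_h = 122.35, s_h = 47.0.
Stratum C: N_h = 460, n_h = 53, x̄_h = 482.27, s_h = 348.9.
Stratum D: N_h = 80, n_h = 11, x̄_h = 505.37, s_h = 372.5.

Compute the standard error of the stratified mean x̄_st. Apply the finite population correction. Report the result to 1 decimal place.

V̂(x̄_st) = Σ W_h² (1 − n_h/N_h) s_h²/n_h, with W_h = N_h/N and N = 840:
  stratum A: (120/840)²·(1 − 27/120)·166.5²/27 = 16.2394
  stratum B: (180/840)²·(1 − 23/180)·47.0²/23 = 3.84664
  stratum C: (460/840)²·(1 − 53/460)·348.9²/53 = 609.424
  stratum D: (80/840)²·(1 − 11/80)·372.5²/11 = 98.6826
V̂(x̄_st) = 728.193
SE(x̄_st) = √728.193 = 26.985

SE(x̄_st) ≈ 27.0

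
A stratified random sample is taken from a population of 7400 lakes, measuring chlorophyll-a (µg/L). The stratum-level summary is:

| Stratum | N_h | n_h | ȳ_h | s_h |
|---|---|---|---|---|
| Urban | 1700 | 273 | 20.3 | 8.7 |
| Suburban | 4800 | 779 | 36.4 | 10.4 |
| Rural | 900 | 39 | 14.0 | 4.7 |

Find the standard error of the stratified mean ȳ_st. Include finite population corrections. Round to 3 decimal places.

V̂(ȳ_st) = Σ W_h² (1 − n_h/N_h) s_h²/n_h, with W_h = N_h/N and N = 7400:
  stratum Urban: (1700/7400)²·(1 − 273/1700)·8.7²/273 = 0.0122825
  stratum Suburban: (4800/7400)²·(1 − 779/4800)·10.4²/779 = 0.0489374
  stratum Rural: (900/7400)²·(1 − 39/900)·4.7²/39 = 0.00801518
V̂(ȳ_st) = 0.0692351
SE(ȳ_st) = √0.0692351 = 0.263126

SE(ȳ_st) ≈ 0.263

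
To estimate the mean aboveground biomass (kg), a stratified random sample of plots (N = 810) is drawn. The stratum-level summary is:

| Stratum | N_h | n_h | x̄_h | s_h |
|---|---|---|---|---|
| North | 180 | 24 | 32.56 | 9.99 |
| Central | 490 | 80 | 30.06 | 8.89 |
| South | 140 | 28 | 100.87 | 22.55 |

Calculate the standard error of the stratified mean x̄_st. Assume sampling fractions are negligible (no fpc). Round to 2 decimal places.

V̂(x̄_st) = Σ W_h² s_h²/n_h, with W_h = N_h/N and N = 810:
  stratum North: (180/810)²·9.99²/24 = 0.20535
  stratum Central: (490/810)²·8.89²/80 = 0.361523
  stratum South: (140/810)²·22.55²/28 = 0.542527
V̂(x̄_st) = 1.1094
SE(x̄_st) = √1.1094 = 1.05328

SE(x̄_st) ≈ 1.05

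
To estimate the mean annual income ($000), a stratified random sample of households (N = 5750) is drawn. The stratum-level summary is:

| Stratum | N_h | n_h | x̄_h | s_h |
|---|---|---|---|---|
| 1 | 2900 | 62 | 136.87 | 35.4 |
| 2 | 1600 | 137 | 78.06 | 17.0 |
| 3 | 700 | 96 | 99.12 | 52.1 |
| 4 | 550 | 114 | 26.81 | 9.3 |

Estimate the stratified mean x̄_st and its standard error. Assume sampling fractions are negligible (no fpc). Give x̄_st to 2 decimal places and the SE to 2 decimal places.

x̄_st ≈ 105.38, SE ≈ 2.39

x̄_st = Σ W_h x̄_h = (2900·136.87 + 1600·78.06 + 700·99.12 + 550·26.81)/5750 = 105.38235
V̂(x̄_st) = Σ W_h² s_h²/n_h, with W_h = N_h/N and N = 5750:
  stratum 1: (2900/5750)²·35.4²/62 = 5.14133
  stratum 2: (1600/5750)²·17.0²/137 = 0.163336
  stratum 3: (700/5750)²·52.1²/96 = 0.419049
  stratum 4: (550/5750)²·9.3²/114 = 0.00694146
V̂(x̄_st) = 5.73065
SE(x̄_st) = √5.73065 = 2.39388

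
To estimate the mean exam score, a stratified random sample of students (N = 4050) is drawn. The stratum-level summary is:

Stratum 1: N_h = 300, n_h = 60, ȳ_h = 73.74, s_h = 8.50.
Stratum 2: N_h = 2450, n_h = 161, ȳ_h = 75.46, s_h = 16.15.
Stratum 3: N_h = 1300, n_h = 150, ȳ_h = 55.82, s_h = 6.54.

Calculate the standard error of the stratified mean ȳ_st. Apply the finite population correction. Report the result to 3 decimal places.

V̂(ȳ_st) = Σ W_h² (1 − n_h/N_h) s_h²/n_h, with W_h = N_h/N and N = 4050:
  stratum 1: (300/4050)²·(1 − 60/300)·8.50²/60 = 0.00528578
  stratum 2: (2450/4050)²·(1 − 161/2450)·16.15²/161 = 0.553887
  stratum 3: (1300/4050)²·(1 − 150/1300)·6.54²/150 = 0.0259893
V̂(ȳ_st) = 0.585162
SE(ȳ_st) = √0.585162 = 0.764959

SE(ȳ_st) ≈ 0.765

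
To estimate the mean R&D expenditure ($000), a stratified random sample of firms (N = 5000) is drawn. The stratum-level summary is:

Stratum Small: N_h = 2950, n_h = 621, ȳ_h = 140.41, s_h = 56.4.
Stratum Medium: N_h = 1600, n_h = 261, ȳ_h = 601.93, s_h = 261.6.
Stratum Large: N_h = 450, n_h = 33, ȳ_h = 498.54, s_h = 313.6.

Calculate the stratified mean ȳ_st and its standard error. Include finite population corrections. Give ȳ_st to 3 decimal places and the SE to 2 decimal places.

ȳ_st ≈ 320.328, SE ≈ 6.80

ȳ_st = Σ W_h ȳ_h = (2950·140.41 + 1600·601.93 + 450·498.54)/5000 = 320.32810
V̂(ȳ_st) = Σ W_h² (1 − n_h/N_h) s_h²/n_h, with W_h = N_h/N and N = 5000:
  stratum Small: (2950/5000)²·(1 − 621/2950)·56.4²/621 = 1.40773
  stratum Medium: (1600/5000)²·(1 − 261/1600)·261.6²/261 = 22.4696
  stratum Large: (450/5000)²·(1 − 33/450)·313.6²/33 = 22.369
V̂(ȳ_st) = 46.2463
SE(ȳ_st) = √46.2463 = 6.80047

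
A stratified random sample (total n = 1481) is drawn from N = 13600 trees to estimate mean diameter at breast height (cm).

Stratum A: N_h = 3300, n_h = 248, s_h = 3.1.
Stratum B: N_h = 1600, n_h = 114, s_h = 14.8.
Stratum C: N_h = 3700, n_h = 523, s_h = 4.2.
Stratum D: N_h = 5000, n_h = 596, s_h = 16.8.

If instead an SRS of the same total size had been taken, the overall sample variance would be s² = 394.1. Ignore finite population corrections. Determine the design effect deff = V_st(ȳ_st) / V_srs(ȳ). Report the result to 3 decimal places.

deff ≈ 0.358

V̂(ȳ_st) = Σ W_h² s_h²/n_h, with W_h = N_h/N and N = 13600:
  stratum A: (3300/13600)²·3.1²/248 = 0.00228151
  stratum B: (1600/13600)²·14.8²/114 = 0.0265938
  stratum C: (3700/13600)²·4.2²/523 = 0.00249645
  stratum D: (5000/13600)²·16.8²/596 = 0.064008
V_st = 0.0953798
V_srs = s²/n = 394.1/1481 = 0.266104
deff = V_st / V_srs = 0.0953798/0.266104 = 0.3584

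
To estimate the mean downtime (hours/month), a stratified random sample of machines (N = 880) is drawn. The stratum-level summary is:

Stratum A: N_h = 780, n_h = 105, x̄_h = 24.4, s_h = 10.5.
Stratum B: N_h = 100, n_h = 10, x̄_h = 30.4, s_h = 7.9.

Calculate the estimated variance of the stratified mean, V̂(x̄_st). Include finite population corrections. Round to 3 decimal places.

V̂(x̄_st) = Σ W_h² (1 − n_h/N_h) s_h²/n_h, with W_h = N_h/N and N = 880:
  stratum A: (780/880)²·(1 − 105/780)·10.5²/105 = 0.713875
  stratum B: (100/880)²·(1 − 10/100)·7.9²/10 = 0.0725323
V̂(x̄_st) = 0.786408

V̂(x̄_st) ≈ 0.786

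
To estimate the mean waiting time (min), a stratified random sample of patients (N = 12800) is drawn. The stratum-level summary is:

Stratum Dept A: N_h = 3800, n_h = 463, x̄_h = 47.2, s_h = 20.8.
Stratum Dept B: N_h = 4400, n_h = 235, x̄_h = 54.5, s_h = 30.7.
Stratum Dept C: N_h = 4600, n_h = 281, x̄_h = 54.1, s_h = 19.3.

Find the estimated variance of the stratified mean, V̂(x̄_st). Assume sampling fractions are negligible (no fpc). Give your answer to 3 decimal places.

V̂(x̄_st) = Σ W_h² s_h²/n_h, with W_h = N_h/N and N = 12800:
  stratum Dept A: (3800/12800)²·20.8²/463 = 0.0823556
  stratum Dept B: (4400/12800)²·30.7²/235 = 0.473908
  stratum Dept C: (4600/12800)²·19.3²/281 = 0.1712
V̂(x̄_st) = 0.727464

V̂(x̄_st) ≈ 0.727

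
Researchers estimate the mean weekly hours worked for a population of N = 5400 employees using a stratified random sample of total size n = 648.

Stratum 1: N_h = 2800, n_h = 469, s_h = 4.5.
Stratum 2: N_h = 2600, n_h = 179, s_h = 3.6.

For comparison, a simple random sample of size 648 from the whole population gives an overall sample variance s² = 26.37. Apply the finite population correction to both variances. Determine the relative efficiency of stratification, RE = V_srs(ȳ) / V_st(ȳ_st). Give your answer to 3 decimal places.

RE ≈ 1.416

V̂(ȳ_st) = Σ W_h² (1 − n_h/N_h) s_h²/n_h, with W_h = N_h/N and N = 5400:
  stratum 1: (2800/5400)²·(1 − 469/2800)·4.5²/469 = 0.00966418
  stratum 2: (2600/5400)²·(1 − 179/2600)·3.6²/179 = 0.0156291
V_st = 0.0252932
V_srs = (1 − 648/5400)·26.37/648 = 0.0358111
Relative efficiency = V_srs / V_st = 0.0358111/0.0252932 = 1.4158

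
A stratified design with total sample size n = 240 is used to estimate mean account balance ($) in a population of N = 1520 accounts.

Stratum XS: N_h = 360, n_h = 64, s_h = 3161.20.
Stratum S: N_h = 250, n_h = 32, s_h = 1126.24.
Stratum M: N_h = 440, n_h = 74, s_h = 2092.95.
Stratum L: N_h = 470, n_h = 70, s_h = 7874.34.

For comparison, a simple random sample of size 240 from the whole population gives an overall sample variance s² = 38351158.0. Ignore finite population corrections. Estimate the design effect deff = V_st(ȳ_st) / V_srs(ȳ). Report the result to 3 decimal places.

deff ≈ 0.623

V̂(ȳ_st) = Σ W_h² s_h²/n_h, with W_h = N_h/N and N = 1520:
  stratum XS: (360/1520)²·3161.20²/64 = 8758.74
  stratum S: (250/1520)²·1126.24²/32 = 1072.27
  stratum M: (440/1520)²·2092.95²/74 = 4960.26
  stratum L: (470/1520)²·7874.34²/70 = 84691.3
V_st = 99482.6
V_srs = s²/n = 38351158.0/240 = 159796
deff = V_st / V_srs = 99482.6/159796 = 0.6226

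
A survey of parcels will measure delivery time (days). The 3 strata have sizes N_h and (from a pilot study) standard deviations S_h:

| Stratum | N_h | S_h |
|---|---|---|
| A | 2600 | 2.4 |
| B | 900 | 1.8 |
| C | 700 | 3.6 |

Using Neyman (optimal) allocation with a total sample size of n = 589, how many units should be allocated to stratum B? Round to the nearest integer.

92

Neyman allocation: n_h = n · N_h S_h / Σ N_i S_i, with n = 589.
  stratum A: N_h·S_h = 2600·2.4 = 6240.00
  stratum B: N_h·S_h = 900·1.8 = 1620.00
  stratum C: N_h·S_h = 700·3.6 = 2520.00
Σ N_h S_h = 10380.00
n for stratum B = 589·1620.00/10380.00 = 91.925 → 92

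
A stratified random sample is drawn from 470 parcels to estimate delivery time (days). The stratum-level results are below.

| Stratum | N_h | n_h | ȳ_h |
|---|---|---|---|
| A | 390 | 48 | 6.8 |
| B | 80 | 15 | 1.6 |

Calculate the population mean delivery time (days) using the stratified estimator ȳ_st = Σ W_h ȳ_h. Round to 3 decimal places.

N = Σ N_h = 470. Stratum weights W_h = N_h/N.
ȳ_st = (390·6.8 + 80·1.6) / 470 = 5.91489

ȳ_st ≈ 5.915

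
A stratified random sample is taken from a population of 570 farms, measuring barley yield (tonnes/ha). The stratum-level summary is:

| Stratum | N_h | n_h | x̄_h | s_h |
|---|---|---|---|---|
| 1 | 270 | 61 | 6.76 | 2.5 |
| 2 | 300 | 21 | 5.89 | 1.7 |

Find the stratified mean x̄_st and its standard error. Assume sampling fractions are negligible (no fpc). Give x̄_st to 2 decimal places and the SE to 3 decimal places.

x̄_st ≈ 6.30, SE ≈ 0.247

x̄_st = Σ W_h x̄_h = (270·6.76 + 300·5.89)/570 = 6.30211
V̂(x̄_st) = Σ W_h² s_h²/n_h, with W_h = N_h/N and N = 570:
  stratum 1: (270/570)²·2.5²/61 = 0.0229894
  stratum 2: (300/570)²·1.7²/21 = 0.0381216
V̂(x̄_st) = 0.061111
SE(x̄_st) = √0.061111 = 0.247206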